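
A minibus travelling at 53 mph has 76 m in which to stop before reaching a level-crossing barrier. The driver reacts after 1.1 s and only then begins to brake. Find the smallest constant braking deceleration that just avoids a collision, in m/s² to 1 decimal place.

Required deceleration ≈ 5.6 m/s²

53 mph × 0.44704 = 23.6931 m/s.
Distance covered during reaction = 23.6931 × 1.1 = 26.062 m.
Distance available for braking: 76 − 26.062 = 49.938 m.
v² = 2a·d ⇒ a = v²/(2d) = 23.6931² / (2 × 49.938) = 561.363 / 99.876 = 5.6206 m/s².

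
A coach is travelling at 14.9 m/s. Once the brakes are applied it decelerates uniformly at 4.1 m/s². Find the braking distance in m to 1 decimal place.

Braking distance = v²/(2a) = 14.9000² / (2 × 4.100) = 222.010 / 8.200 = 27.074 m.

Braking distance ≈ 27.1 m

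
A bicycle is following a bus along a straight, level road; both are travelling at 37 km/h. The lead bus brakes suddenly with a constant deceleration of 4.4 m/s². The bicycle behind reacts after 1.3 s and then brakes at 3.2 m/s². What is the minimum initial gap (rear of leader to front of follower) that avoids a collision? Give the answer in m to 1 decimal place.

Minimum gap ≈ 17.9 m

37 km/h ÷ 3.6 = 10.2778 m/s.
Leader travels v²/(2a_L) = 105.633 / 8.800 = 12.004 m before stopping.
Follower covers v·t_r = 10.2778 × 1.3 = 13.361 m while reacting, then v²/(2a_F) = 105.633 / 6.400 = 16.505 m while braking, for a total of 13.361 + 16.505 = 29.866 m.
Since a_F ≤ a_L and the follower starts braking later, the follower is never slower than the leader, so the closest approach is when both have stopped.
Minimum gap = 29.866 − 12.004 = 17.862 m.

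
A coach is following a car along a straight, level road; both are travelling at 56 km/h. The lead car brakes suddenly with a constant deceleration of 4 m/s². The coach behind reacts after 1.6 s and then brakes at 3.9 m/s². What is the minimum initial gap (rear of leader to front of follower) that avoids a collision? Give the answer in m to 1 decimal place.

56 km/h ÷ 3.6 = 15.5556 m/s.
Leader travels v²/(2a_L) = 241.977 / 8.000 = 30.247 m before stopping.
Follower covers v·t_r = 15.5556 × 1.6 = 24.889 m while reacting, then v²/(2a_F) = 241.977 / 7.800 = 31.023 m while braking, for a total of 24.889 + 31.023 = 55.912 m.
Since a_F ≤ a_L and the follower starts braking later, the follower is never slower than the leader, so the closest approach is when both have stopped.
Minimum gap = 55.912 − 30.247 = 25.665 m.

Minimum gap ≈ 25.7 m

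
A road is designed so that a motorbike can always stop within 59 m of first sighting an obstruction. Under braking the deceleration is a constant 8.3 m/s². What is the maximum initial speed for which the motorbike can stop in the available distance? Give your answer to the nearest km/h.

v²/(2a) = d ⇒ v = √(2 × 8.300 × 59) = √979.40 = 31.2954 m/s.
31.2954 m/s × 3.6 = 112.663 km/h.

Maximum speed ≈ 113 km/h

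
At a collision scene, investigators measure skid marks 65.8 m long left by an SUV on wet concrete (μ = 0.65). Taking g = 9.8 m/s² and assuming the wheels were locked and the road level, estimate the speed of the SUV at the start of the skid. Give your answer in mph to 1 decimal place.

Deceleration a = μg = 0.65 × 9.8 = 6.370 m/s².
v = √(2a·d) = √(2 × 6.370 × 65.8) = √838.292 = 28.9533 m/s.
= 28.9533 ÷ 0.44704 = 64.767 mph.

Initial speed ≈ 64.8 mph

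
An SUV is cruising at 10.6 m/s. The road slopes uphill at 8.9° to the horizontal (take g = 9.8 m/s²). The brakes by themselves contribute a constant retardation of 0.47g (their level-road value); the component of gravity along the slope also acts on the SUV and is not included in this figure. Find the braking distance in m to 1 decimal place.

a = 0.47 × 9.8 = 4.606 m/s².
Gravity along the uphill slope adds to the braking deceleration: a_eff = 4.606 + 9.8·sin 8.9° = 4.606 + 1.516 = 6.122 m/s².
Braking distance = v²/(2a) = 10.6000² / (2 × 6.122) = 112.360 / 12.244 = 9.177 m.

Braking distance ≈ 9.2 m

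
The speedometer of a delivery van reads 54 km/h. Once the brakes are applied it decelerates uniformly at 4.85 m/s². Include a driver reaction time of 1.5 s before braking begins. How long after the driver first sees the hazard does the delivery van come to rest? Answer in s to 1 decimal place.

Total time ≈ 4.6 s

54 km/h ÷ 3.6 = 15.0000 m/s.
Braking time = v/a = 15.0000 / 4.850 = 3.093 s.
Total = 1.5 + 3.093 = 4.593 s.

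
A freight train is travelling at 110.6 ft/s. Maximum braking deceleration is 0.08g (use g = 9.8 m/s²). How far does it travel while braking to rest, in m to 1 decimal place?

110.6 ft/s × 0.3048 = 33.7109 m/s.
a = 0.08 × 9.8 = 0.784 m/s².
Braking distance = v²/(2a) = 33.7109² / (2 × 0.784) = 1136.425 / 1.568 = 724.761 m.

Braking distance ≈ 724.8 m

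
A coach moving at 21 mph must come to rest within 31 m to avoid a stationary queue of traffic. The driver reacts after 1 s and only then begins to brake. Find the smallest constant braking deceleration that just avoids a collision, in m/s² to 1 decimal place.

Required deceleration ≈ 2.0 m/s²

21 mph × 0.44704 = 9.3878 m/s.
Distance covered during reaction = 9.3878 × 1 = 9.388 m.
Distance available for braking: 31 − 9.388 = 21.612 m.
v² = 2a·d ⇒ a = v²/(2d) = 9.3878² / (2 × 21.612) = 88.131 / 43.224 = 2.0389 m/s².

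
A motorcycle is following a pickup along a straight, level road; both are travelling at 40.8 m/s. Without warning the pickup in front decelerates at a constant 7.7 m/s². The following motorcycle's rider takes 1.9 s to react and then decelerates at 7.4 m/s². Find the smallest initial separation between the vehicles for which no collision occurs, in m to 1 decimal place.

Minimum gap ≈ 81.9 m

Leader travels v²/(2a_L) = 1664.640 / 15.400 = 108.094 m before stopping.
Follower covers v·t_r = 40.8000 × 1.9 = 77.520 m while reacting, then v²/(2a_F) = 1664.640 / 14.800 = 112.476 m while braking, for a total of 77.520 + 112.476 = 189.996 m.
Since a_F ≤ a_L and the follower starts braking later, the follower is never slower than the leader, so the closest approach is when both have stopped.
Minimum gap = 189.996 − 108.094 = 81.902 m.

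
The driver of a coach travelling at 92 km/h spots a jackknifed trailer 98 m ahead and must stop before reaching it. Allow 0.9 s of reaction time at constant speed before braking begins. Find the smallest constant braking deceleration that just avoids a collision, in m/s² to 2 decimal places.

Required deceleration ≈ 4.35 m/s²

92 km/h ÷ 3.6 = 25.5556 m/s.
Distance covered during reaction = 25.5556 × 0.9 = 23.000 m.
Distance available for braking: 98 − 23.000 = 75.000 m.
v² = 2a·d ⇒ a = v²/(2d) = 25.5556² / (2 × 75.000) = 653.089 / 150.000 = 4.3539 m/s².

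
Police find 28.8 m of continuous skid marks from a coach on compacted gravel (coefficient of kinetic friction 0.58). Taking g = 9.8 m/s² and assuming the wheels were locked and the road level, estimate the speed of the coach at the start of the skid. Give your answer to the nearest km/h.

Initial speed ≈ 65 km/h

Deceleration a = μg = 0.58 × 9.8 = 5.684 m/s².
v = √(2a·d) = √(2 × 5.684 × 28.8) = √327.398 = 18.0941 m/s.
= 18.0941 × 3.6 = 65.139 km/h.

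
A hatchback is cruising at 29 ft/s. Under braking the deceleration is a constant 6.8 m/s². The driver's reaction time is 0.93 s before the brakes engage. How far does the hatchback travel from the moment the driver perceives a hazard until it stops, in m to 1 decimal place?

Total stopping distance ≈ 14.0 m

29 ft/s × 0.3048 = 8.8392 m/s.
Reaction distance = v·t_r = 8.8392 × 0.93 = 8.220 m.
Braking distance = v²/(2a) = 8.8392² / (2 × 6.800) = 78.131 / 13.600 = 5.745 m.
Total = 8.220 + 5.745 = 13.965 m.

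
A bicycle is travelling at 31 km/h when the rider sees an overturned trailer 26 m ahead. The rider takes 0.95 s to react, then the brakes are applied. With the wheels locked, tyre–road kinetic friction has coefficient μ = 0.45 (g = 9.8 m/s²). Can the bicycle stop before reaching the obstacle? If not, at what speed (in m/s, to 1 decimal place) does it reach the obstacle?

Yes — it stops about 9.4 m short of the obstacle, so it never reaches it

31 km/h ÷ 3.6 = 8.6111 m/s.
a = μg = 0.45 × 9.8 = 4.410 m/s².
Reaction distance = 8.6111 × 0.95 = 8.181 m.
Braking distance = v²/(2a) = 74.151 / 8.820 = 8.407 m.
Total stopping distance = 8.181 + 8.407 = 16.588 m, vs 26 m available — it stops with 26 − 16.588 = 9.412 m to spare.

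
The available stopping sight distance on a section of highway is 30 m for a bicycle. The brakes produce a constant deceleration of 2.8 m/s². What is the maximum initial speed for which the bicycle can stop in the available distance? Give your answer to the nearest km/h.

Maximum speed ≈ 47 km/h

v²/(2a) = d ⇒ v = √(2 × 2.800 × 30) = √168.00 = 12.9615 m/s.
12.9615 m/s × 3.6 = 46.661 km/h.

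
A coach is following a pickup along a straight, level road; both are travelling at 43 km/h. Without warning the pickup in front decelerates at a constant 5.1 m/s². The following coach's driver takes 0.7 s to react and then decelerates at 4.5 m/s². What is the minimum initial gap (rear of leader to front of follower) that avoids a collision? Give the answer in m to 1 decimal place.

43 km/h ÷ 3.6 = 11.9444 m/s.
Leader travels v²/(2a_L) = 142.669 / 10.200 = 13.987 m before stopping.
Follower covers v·t_r = 11.9444 × 0.7 = 8.361 m while reacting, then v²/(2a_F) = 142.669 / 9.000 = 15.852 m while braking, for a total of 8.361 + 15.852 = 24.213 m.
Since a_F ≤ a_L and the follower starts braking later, the follower is never slower than the leader, so the closest approach is when both have stopped.
Minimum gap = 24.213 − 13.987 = 10.226 m.

Minimum gap ≈ 10.2 m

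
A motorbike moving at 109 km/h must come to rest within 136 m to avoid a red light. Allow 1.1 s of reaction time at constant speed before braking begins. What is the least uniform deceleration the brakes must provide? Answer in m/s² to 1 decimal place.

Required deceleration ≈ 4.5 m/s²

109 km/h ÷ 3.6 = 30.2778 m/s.
Distance covered during reaction = 30.2778 × 1.1 = 33.306 m.
Distance available for braking: 136 − 33.306 = 102.694 m.
v² = 2a·d ⇒ a = v²/(2d) = 30.2778² / (2 × 102.694) = 916.745 / 205.388 = 4.4635 m/s².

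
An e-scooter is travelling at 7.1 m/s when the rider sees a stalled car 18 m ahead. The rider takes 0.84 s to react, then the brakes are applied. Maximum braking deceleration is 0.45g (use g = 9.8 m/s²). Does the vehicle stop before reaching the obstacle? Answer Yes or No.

a = 0.45 × 9.8 = 4.410 m/s².
Reaction distance = 7.1000 × 0.84 = 5.964 m.
Braking distance = v²/(2a) = 50.410 / 8.820 = 5.715 m.
Total stopping distance = 5.964 + 5.715 = 11.679 m, vs 18 m available — it stops with 18 − 11.679 = 6.321 m to spare.

Yes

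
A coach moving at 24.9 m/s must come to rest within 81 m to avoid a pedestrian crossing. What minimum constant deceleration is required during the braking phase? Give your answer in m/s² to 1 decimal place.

Required deceleration ≈ 3.8 m/s²

v² = 2a·d ⇒ a = v²/(2d) = 24.9000² / (2 × 81.000) = 620.010 / 162.000 = 3.8272 m/s².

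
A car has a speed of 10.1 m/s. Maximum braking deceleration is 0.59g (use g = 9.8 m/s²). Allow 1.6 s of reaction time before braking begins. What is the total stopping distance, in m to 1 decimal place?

a = 0.59 × 9.8 = 5.782 m/s².
Reaction distance = v·t_r = 10.1000 × 1.6 = 16.160 m.
Braking distance = v²/(2a) = 10.1000² / (2 × 5.782) = 102.010 / 11.564 = 8.821 m.
Total = 16.160 + 8.821 = 24.981 m.

Total stopping distance ≈ 25.0 m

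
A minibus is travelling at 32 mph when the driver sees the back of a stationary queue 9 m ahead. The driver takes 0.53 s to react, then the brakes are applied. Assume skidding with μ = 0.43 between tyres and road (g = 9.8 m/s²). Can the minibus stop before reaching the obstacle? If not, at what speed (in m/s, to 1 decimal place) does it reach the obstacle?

No — it strikes the obstacle at 13.9 m/s

32 mph × 0.44704 = 14.3053 m/s.
a = μg = 0.43 × 9.8 = 4.214 m/s².
Reaction distance = 14.3053 × 0.53 = 7.582 m.
Braking distance needed to stop: v²/(2a) = 204.642 / 8.428 = 24.281 m, so total needed = 7.582 + 24.281 = 31.863 m > 9 m — it cannot stop.
Distance remaining when braking begins: 9 − 7.582 = 1.418 m.
v² = v₀² − 2a·d = 204.642 − 2 × 4.214 × 1.418 = 192.691 m²/s².
v = √192.691 = 13.881 m/s.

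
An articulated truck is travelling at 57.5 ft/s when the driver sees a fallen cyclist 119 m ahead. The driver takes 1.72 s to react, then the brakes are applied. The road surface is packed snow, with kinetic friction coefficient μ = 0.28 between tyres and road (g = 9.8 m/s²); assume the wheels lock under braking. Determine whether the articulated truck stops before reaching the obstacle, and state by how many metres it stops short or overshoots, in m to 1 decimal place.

Yes — it stops 32.9 m short of the obstacle

57.5 ft/s × 0.3048 = 17.5260 m/s.
a = μg = 0.28 × 9.8 = 2.744 m/s².
Reaction distance = 17.5260 × 1.72 = 30.145 m.
Braking distance = v²/(2a) = 307.161 / 5.488 = 55.970 m.
Total stopping distance = 30.145 + 55.970 = 86.115 m, vs 119 m available — it stops with 119 − 86.115 = 32.885 m to spare.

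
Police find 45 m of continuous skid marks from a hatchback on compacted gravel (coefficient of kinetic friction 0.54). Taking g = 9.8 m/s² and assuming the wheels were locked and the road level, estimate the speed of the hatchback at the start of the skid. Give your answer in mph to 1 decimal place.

Deceleration a = μg = 0.54 × 9.8 = 5.292 m/s².
v = √(2a·d) = √(2 × 5.292 × 45) = √476.280 = 21.8238 m/s.
= 21.8238 ÷ 0.44704 = 48.818 mph.

Initial speed ≈ 48.8 mph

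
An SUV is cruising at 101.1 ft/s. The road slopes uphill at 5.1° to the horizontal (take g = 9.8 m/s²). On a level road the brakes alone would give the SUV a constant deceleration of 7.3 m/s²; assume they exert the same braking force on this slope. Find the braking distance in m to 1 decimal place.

101.1 ft/s × 0.3048 = 30.8153 m/s.
Gravity along the uphill slope adds to the braking deceleration: a_eff = 7.300 + 9.8·sin 5.1° = 7.300 + 0.871 = 8.171 m/s².
Braking distance = v²/(2a) = 30.8153² / (2 × 8.171) = 949.583 / 16.342 = 58.107 m.

Braking distance ≈ 58.1 m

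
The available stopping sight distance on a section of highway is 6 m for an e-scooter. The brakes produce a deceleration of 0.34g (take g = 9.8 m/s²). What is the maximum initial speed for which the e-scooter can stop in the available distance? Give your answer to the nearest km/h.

Maximum speed ≈ 23 km/h

a = 0.34 × 9.8 = 3.332 m/s².
v²/(2a) = d ⇒ v = √(2 × 3.332 × 6) = √39.98 = 6.3230 m/s.
6.3230 m/s × 3.6 = 22.763 km/h.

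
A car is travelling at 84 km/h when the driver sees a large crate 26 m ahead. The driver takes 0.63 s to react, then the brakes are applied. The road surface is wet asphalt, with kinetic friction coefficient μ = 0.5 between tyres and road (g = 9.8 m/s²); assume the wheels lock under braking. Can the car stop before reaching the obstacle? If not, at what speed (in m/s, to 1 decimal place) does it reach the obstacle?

No — it strikes the obstacle at 20.8 m/s

84 km/h ÷ 3.6 = 23.3333 m/s.
a = μg = 0.5 × 9.8 = 4.900 m/s².
Reaction distance = 23.3333 × 0.63 = 14.700 m.
Braking distance needed to stop: v²/(2a) = 544.443 / 9.800 = 55.555 m, so total needed = 14.700 + 55.555 = 70.255 m > 26 m — it cannot stop.
Distance remaining when braking begins: 26 − 14.700 = 11.300 m.
v² = v₀² − 2a·d = 544.443 − 2 × 4.900 × 11.300 = 433.703 m²/s².
v = √433.703 = 20.826 m/s.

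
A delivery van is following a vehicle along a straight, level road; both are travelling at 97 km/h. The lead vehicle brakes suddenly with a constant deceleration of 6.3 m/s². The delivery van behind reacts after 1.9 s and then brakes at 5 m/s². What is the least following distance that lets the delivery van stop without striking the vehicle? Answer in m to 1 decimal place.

97 km/h ÷ 3.6 = 26.9444 m/s.
Leader travels v²/(2a_L) = 726.001 / 12.600 = 57.619 m before stopping.
Follower covers v·t_r = 26.9444 × 1.9 = 51.194 m while reacting, then v²/(2a_F) = 726.001 / 10.000 = 72.600 m while braking, for a total of 51.194 + 72.600 = 123.794 m.
Since a_F ≤ a_L and the follower starts braking later, the follower is never slower than the leader, so the closest approach is when both have stopped.
Minimum gap = 123.794 − 57.619 = 66.175 m.

Minimum gap ≈ 66.2 m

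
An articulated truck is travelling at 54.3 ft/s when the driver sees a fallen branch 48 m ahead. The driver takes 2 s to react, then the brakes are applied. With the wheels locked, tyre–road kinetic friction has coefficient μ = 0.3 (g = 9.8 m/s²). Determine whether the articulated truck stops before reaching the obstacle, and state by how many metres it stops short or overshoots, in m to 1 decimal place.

No — it overshoots by 31.7 m

54.3 ft/s × 0.3048 = 16.5506 m/s.
a = μg = 0.3 × 9.8 = 2.940 m/s².
Reaction distance = 16.5506 × 2 = 33.101 m.
Braking distance = v²/(2a) = 273.922 / 5.880 = 46.585 m.
Total stopping distance = 33.101 + 46.585 = 79.686 m, vs 48 m available — it cannot stop in time and overshoots by 79.686 − 48 = 31.686 m.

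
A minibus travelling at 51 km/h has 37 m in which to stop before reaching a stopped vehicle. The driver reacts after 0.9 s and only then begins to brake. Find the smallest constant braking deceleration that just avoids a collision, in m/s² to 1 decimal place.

51 km/h ÷ 3.6 = 14.1667 m/s.
Distance covered during reaction = 14.1667 × 0.9 = 12.750 m.
Distance available for braking: 37 − 12.750 = 24.250 m.
v² = 2a·d ⇒ a = v²/(2d) = 14.1667² / (2 × 24.250) = 200.695 / 48.500 = 4.1380 m/s².

Required deceleration ≈ 4.1 m/s²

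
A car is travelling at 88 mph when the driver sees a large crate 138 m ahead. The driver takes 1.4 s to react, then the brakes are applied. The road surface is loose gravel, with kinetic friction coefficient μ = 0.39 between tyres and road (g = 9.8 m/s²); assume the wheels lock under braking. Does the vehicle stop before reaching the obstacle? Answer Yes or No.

88 mph × 0.44704 = 39.3395 m/s.
a = μg = 0.39 × 9.8 = 3.822 m/s².
Reaction distance = 39.3395 × 1.4 = 55.075 m.
Braking distance = v²/(2a) = 1547.596 / 7.644 = 202.459 m.
Total stopping distance = 55.075 + 202.459 = 257.534 m, vs 138 m available — it cannot stop in time and overshoots by 257.534 − 138 = 119.534 m.

No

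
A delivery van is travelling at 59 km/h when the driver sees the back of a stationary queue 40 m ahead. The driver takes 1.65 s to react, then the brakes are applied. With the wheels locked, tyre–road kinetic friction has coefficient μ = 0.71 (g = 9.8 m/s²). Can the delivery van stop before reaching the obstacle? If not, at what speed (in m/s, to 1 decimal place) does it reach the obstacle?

59 km/h ÷ 3.6 = 16.3889 m/s.
a = μg = 0.71 × 9.8 = 6.958 m/s².
Reaction distance = 16.3889 × 1.65 = 27.042 m.
Braking distance needed to stop: v²/(2a) = 268.596 / 13.916 = 19.301 m, so total needed = 27.042 + 19.301 = 46.343 m > 40 m — it cannot stop.
Distance remaining when braking begins: 40 − 27.042 = 12.958 m.
v² = v₀² − 2a·d = 268.596 − 2 × 6.958 × 12.958 = 88.272 m²/s².
v = √88.272 = 9.395 m/s.

No — it strikes the obstacle at 9.4 m/s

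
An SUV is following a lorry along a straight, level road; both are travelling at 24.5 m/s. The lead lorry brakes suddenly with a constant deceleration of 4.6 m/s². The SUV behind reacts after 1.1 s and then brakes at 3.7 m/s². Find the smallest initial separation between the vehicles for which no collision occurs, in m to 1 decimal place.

Leader travels v²/(2a_L) = 600.250 / 9.200 = 65.245 m before stopping.
Follower covers v·t_r = 24.5000 × 1.1 = 26.950 m while reacting, then v²/(2a_F) = 600.250 / 7.400 = 81.115 m while braking, for a total of 26.950 + 81.115 = 108.065 m.
Since a_F ≤ a_L and the follower starts braking later, the follower is never slower than the leader, so the closest approach is when both have stopped.
Minimum gap = 108.065 − 65.245 = 42.820 m.

Minimum gap ≈ 42.8 m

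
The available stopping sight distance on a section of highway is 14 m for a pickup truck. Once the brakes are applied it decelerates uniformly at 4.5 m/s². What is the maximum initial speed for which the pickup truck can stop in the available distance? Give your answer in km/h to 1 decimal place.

Maximum speed ≈ 40.4 km/h

v²/(2a) = d ⇒ v = √(2 × 4.500 × 14) = √126.00 = 11.2250 m/s.
11.2250 m/s × 3.6 = 40.410 km/h.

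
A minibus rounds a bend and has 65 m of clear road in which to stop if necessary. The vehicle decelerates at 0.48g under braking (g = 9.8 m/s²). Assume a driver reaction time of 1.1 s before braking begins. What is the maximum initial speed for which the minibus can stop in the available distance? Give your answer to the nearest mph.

Maximum speed ≈ 45 mph

a = 0.48 × 9.8 = 4.704 m/s².
Stopping distance: v·t_r + v²/(2a) = 65 with t_r = 1.1 s and a = 4.704 m/s².
So v² + 10.349 v − 611.52 = 0.
Positive root: v = −a·t_r + √((a·t_r)² + 2a·d) = −5.174 + √(26.770 + 611.52) = 20.0904 m/s.
20.0904 m/s ÷ 0.44704 = 44.941 mph.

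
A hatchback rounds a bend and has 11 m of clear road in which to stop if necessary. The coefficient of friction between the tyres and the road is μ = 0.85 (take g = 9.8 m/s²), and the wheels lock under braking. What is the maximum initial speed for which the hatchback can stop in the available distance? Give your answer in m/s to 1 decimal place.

a = μg = 0.85 × 9.8 = 8.330 m/s².
v²/(2a) = d ⇒ v = √(2 × 8.330 × 11) = √183.26 = 13.5374 m/s.

Maximum speed ≈ 13.5 m/s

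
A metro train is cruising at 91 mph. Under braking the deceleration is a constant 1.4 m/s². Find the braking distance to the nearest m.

Braking distance ≈ 591 m

91 mph × 0.44704 = 40.6806 m/s.
Braking distance = v²/(2a) = 40.6806² / (2 × 1.400) = 1654.911 / 2.800 = 591.040 m.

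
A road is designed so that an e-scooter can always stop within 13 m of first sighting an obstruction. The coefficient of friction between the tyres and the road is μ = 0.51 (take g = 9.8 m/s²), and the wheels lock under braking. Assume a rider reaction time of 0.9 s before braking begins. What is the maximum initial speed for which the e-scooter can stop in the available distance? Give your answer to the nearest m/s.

a = μg = 0.51 × 9.8 = 4.998 m/s².
Stopping distance: v·t_r + v²/(2a) = 13 with t_r = 0.9 s and a = 4.998 m/s².
So v² + 8.996 v − 129.95 = 0.
Positive root: v = −a·t_r + √((a·t_r)² + 2a·d) = −4.498 + √(20.232 + 129.95) = 7.7569 m/s.

Maximum speed ≈ 8 m/s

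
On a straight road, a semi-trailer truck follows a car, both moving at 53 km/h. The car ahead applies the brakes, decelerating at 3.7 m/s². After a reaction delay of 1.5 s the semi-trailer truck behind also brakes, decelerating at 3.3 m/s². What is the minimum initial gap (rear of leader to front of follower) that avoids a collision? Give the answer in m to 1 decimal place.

53 km/h ÷ 3.6 = 14.7222 m/s.
Leader travels v²/(2a_L) = 216.743 / 7.400 = 29.290 m before stopping.
Follower covers v·t_r = 14.7222 × 1.5 = 22.083 m while reacting, then v²/(2a_F) = 216.743 / 6.600 = 32.840 m while braking, for a total of 22.083 + 32.840 = 54.923 m.
Since a_F ≤ a_L and the follower starts braking later, the follower is never slower than the leader, so the closest approach is when both have stopped.
Minimum gap = 54.923 − 29.290 = 25.633 m.

Minimum gap ≈ 25.6 m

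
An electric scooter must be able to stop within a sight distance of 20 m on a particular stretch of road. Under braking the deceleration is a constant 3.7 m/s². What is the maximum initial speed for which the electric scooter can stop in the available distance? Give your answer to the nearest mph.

v²/(2a) = d ⇒ v = √(2 × 3.700 × 20) = √148.00 = 12.1655 m/s.
12.1655 m/s ÷ 0.44704 = 27.213 mph.

Maximum speed ≈ 27 mph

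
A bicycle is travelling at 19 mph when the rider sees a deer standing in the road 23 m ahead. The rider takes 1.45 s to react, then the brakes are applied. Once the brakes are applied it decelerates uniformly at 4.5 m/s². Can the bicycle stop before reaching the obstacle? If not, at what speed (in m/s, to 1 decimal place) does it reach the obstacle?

Yes — it stops about 2.7 m short of the obstacle, so it never reaches it

19 mph × 0.44704 = 8.4938 m/s.
Reaction distance = 8.4938 × 1.45 = 12.316 m.
Braking distance = v²/(2a) = 72.145 / 9.000 = 8.016 m.
Total stopping distance = 12.316 + 8.016 = 20.332 m, vs 23 m available — it stops with 23 − 20.332 = 2.668 m to spare.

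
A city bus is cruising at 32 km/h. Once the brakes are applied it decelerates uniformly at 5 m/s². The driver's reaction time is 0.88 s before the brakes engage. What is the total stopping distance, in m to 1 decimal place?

32 km/h ÷ 3.6 = 8.8889 m/s.
Reaction distance = v·t_r = 8.8889 × 0.88 = 7.822 m.
Braking distance = v²/(2a) = 8.8889² / (2 × 5.000) = 79.013 / 10.000 = 7.901 m.
Total = 7.822 + 7.901 = 15.723 m.

Total stopping distance ≈ 15.7 m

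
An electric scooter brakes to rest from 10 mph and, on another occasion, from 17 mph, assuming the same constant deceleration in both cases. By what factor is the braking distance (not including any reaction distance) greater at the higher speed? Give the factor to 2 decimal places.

Factor ≈ 2.89

Braking distance d = v²/(2a), so with a fixed, d ∝ v².
Factor = (17/10)² = 1.7000² = 2.8900.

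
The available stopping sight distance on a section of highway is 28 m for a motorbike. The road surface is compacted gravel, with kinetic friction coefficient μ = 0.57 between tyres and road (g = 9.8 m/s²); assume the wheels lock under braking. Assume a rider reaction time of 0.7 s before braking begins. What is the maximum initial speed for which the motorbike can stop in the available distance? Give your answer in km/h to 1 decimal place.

Maximum speed ≈ 51.1 km/h

a = μg = 0.57 × 9.8 = 5.586 m/s².
Stopping distance: v·t_r + v²/(2a) = 28 with t_r = 0.7 s and a = 5.586 m/s².
So v² + 7.820 v − 312.82 = 0.
Positive root: v = −a·t_r + √((a·t_r)² + 2a·d) = −3.910 + √(15.288 + 312.82) = 14.2038 m/s.
14.2038 m/s × 3.6 = 51.134 km/h.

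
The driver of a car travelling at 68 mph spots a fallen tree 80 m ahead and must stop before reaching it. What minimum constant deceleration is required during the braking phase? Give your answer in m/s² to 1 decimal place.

68 mph × 0.44704 = 30.3987 m/s.
v² = 2a·d ⇒ a = v²/(2d) = 30.3987² / (2 × 80.000) = 924.081 / 160.000 = 5.7755 m/s².

Required deceleration ≈ 5.8 m/s²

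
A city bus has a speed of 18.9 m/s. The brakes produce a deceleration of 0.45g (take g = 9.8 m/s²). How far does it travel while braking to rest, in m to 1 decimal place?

a = 0.45 × 9.8 = 4.410 m/s².
Braking distance = v²/(2a) = 18.9000² / (2 × 4.410) = 357.210 / 8.820 = 40.500 m.

Braking distance ≈ 40.5 m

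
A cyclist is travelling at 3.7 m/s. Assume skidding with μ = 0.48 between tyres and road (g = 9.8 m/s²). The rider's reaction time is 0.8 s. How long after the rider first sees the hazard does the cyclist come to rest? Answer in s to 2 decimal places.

Total time ≈ 1.59 s

a = μg = 0.48 × 9.8 = 4.704 m/s².
Braking time = v/a = 3.7000 / 4.704 = 0.787 s.
Total = 0.8 + 0.787 = 1.587 s.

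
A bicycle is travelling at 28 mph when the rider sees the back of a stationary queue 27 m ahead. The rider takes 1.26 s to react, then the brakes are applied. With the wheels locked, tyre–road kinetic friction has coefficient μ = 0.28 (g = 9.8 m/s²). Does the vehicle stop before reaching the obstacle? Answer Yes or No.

No

28 mph × 0.44704 = 12.5171 m/s.
a = μg = 0.28 × 9.8 = 2.744 m/s².
Reaction distance = 12.5171 × 1.26 = 15.772 m.
Braking distance = v²/(2a) = 156.678 / 5.488 = 28.549 m.
Total stopping distance = 15.772 + 28.549 = 44.321 m, vs 27 m available — it cannot stop in time and overshoots by 44.321 − 27 = 17.321 m.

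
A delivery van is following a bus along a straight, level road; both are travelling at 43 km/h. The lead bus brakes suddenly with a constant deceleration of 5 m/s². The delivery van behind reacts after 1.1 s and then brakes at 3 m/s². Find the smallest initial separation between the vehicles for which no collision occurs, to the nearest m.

43 km/h ÷ 3.6 = 11.9444 m/s.
Leader travels v²/(2a_L) = 142.669 / 10.000 = 14.267 m before stopping.
Follower covers v·t_r = 11.9444 × 1.1 = 13.139 m while reacting, then v²/(2a_F) = 142.669 / 6.000 = 23.778 m while braking, for a total of 13.139 + 23.778 = 36.917 m.
Since a_F ≤ a_L and the follower starts braking later, the follower is never slower than the leader, so the closest approach is when both have stopped.
Minimum gap = 36.917 − 14.267 = 22.650 m.

Minimum gap ≈ 23 m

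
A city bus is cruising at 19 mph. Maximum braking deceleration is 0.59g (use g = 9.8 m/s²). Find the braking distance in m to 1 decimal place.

19 mph × 0.44704 = 8.4938 m/s.
a = 0.59 × 9.8 = 5.782 m/s².
Braking distance = v²/(2a) = 8.4938² / (2 × 5.782) = 72.145 / 11.564 = 6.239 m.

Braking distance ≈ 6.2 m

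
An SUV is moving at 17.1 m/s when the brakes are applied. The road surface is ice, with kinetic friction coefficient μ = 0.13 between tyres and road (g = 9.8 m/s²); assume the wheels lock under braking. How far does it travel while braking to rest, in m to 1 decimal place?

a = μg = 0.13 × 9.8 = 1.274 m/s².
Braking distance = v²/(2a) = 17.1000² / (2 × 1.274) = 292.410 / 2.548 = 114.761 m.

Braking distance ≈ 114.8 m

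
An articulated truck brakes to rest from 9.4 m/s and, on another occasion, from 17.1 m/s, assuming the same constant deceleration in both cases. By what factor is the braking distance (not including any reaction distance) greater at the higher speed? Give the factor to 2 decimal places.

Factor ≈ 3.31

Braking distance d = v²/(2a), so with a fixed, d ∝ v².
Factor = (17.1/9.4)² = 1.8191² = 3.3091.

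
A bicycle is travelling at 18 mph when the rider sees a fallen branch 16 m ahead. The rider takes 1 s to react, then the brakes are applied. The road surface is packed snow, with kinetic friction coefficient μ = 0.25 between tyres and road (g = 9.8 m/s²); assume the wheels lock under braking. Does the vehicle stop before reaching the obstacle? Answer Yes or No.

18 mph × 0.44704 = 8.0467 m/s.
a = μg = 0.25 × 9.8 = 2.450 m/s².
Reaction distance = 8.0467 × 1 = 8.047 m.
Braking distance = v²/(2a) = 64.749 / 4.900 = 13.214 m.
Total stopping distance = 8.047 + 13.214 = 21.261 m, vs 16 m available — it cannot stop in time and overshoots by 21.261 − 16 = 5.261 m.

No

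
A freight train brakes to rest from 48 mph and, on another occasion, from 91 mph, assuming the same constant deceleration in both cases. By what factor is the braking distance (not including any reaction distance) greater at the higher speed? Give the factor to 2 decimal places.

Braking distance d = v²/(2a), so with a fixed, d ∝ v².
Factor = (91/48)² = 1.8958² = 3.5941.

Factor ≈ 3.59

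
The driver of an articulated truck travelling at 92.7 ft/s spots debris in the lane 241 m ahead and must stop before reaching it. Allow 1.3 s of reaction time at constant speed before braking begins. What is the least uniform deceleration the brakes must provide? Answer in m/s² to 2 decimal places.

Required deceleration ≈ 1.95 m/s²

92.7 ft/s × 0.3048 = 28.2550 m/s.
Distance covered during reaction = 28.2550 × 1.3 = 36.731 m.
Distance available for braking: 241 − 36.731 = 204.269 m.
v² = 2a·d ⇒ a = v²/(2d) = 28.2550² / (2 × 204.269) = 798.345 / 408.538 = 1.9542 m/s².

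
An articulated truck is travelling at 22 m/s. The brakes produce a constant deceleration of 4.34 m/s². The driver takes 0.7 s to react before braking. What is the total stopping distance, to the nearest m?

Reaction distance = v·t_r = 22.0000 × 0.7 = 15.400 m.
Braking distance = v²/(2a) = 22.0000² / (2 × 4.340) = 484.000 / 8.680 = 55.760 m.
Total = 15.400 + 55.760 = 71.160 m.

Total stopping distance ≈ 71 m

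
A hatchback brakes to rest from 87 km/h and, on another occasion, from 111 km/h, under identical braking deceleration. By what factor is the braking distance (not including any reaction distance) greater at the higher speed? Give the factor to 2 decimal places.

Braking distance d = v²/(2a), so with a fixed, d ∝ v².
Factor = (111/87)² = 1.2759² = 1.6279.

Factor ≈ 1.63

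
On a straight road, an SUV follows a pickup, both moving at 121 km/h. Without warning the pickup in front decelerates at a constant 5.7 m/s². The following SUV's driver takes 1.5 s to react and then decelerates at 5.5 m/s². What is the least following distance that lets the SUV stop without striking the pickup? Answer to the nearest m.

121 km/h ÷ 3.6 = 33.6111 m/s.
Leader travels v²/(2a_L) = 1129.706 / 11.400 = 99.097 m before stopping.
Follower covers v·t_r = 33.6111 × 1.5 = 50.417 m while reacting, then v²/(2a_F) = 1129.706 / 11.000 = 102.701 m while braking, for a total of 50.417 + 102.701 = 153.118 m.
Since a_F ≤ a_L and the follower starts braking later, the follower is never slower than the leader, so the closest approach is when both have stopped.
Minimum gap = 153.118 − 99.097 = 54.021 m.

Minimum gap ≈ 54 m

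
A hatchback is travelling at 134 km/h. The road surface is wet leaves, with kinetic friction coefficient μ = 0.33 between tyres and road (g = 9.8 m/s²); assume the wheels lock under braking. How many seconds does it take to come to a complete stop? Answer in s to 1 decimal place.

Braking time ≈ 11.5 s

134 km/h ÷ 3.6 = 37.2222 m/s.
a = μg = 0.33 × 9.8 = 3.234 m/s².
Braking time = v/a = 37.2222 / 3.234 = 11.510 s.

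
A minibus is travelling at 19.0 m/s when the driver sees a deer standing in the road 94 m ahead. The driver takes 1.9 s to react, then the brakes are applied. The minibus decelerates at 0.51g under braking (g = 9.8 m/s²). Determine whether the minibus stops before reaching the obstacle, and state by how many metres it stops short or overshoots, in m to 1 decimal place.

Yes — it stops 21.8 m short of the obstacle

a = 0.51 × 9.8 = 4.998 m/s².
Reaction distance = 19.0000 × 1.9 = 36.100 m.
Braking distance = v²/(2a) = 361.000 / 9.996 = 36.114 m.
Total stopping distance = 36.100 + 36.114 = 72.214 m, vs 94 m available — it stops with 94 − 72.214 = 21.786 m to spare.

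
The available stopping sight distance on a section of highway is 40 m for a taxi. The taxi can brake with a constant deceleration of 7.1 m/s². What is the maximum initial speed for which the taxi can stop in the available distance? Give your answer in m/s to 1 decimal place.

Maximum speed ≈ 23.8 m/s

v²/(2a) = d ⇒ v = √(2 × 7.100 × 40) = √568.00 = 23.8328 m/s.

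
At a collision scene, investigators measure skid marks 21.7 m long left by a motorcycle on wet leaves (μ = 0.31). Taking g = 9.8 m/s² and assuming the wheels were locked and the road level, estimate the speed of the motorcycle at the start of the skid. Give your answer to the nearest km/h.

Deceleration a = μg = 0.31 × 9.8 = 3.038 m/s².
v = √(2a·d) = √(2 × 3.038 × 21.7) = √131.849 = 11.4826 m/s.
= 11.4826 × 3.6 = 41.337 km/h.

Initial speed ≈ 41 km/h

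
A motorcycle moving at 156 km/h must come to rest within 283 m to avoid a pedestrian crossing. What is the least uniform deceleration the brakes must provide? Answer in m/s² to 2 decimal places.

156 km/h ÷ 3.6 = 43.3333 m/s.
v² = 2a·d ⇒ a = v²/(2d) = 43.3333² / (2 × 283.000) = 1877.775 / 566.000 = 3.3176 m/s².

Required deceleration ≈ 3.32 m/s²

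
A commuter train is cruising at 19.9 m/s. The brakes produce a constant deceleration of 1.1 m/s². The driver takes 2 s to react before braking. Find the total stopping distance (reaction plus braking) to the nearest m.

Reaction distance = v·t_r = 19.9000 × 2 = 39.800 m.
Braking distance = v²/(2a) = 19.9000² / (2 × 1.100) = 396.010 / 2.200 = 180.005 m.
Total = 39.800 + 180.005 = 219.805 m.

Total stopping distance ≈ 220 m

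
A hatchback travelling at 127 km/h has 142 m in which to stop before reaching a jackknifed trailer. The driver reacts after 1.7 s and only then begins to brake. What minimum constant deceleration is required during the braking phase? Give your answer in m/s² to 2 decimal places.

Required deceleration ≈ 7.59 m/s²

127 km/h ÷ 3.6 = 35.2778 m/s.
Distance covered during reaction = 35.2778 × 1.7 = 59.972 m.
Distance available for braking: 142 − 59.972 = 82.028 m.
v² = 2a·d ⇒ a = v²/(2d) = 35.2778² / (2 × 82.028) = 1244.523 / 164.056 = 7.5860 m/s².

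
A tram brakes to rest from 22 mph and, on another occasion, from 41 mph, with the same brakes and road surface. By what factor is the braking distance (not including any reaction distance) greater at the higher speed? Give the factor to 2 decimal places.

Factor ≈ 3.47

Braking distance d = v²/(2a), so with a fixed, d ∝ v².
Factor = (41/22)² = 1.8636² = 3.4730.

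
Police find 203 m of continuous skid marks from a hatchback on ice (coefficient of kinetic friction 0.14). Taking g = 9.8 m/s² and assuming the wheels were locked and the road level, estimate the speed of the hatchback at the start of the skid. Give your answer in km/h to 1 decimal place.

Initial speed ≈ 85.0 km/h

Deceleration a = μg = 0.14 × 9.8 = 1.372 m/s².
v = √(2a·d) = √(2 × 1.372 × 203) = √557.032 = 23.6015 m/s.
= 23.6015 × 3.6 = 84.965 km/h.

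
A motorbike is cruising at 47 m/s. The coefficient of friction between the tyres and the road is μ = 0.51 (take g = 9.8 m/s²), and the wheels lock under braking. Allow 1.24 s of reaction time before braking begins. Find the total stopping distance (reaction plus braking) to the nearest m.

a = μg = 0.51 × 9.8 = 4.998 m/s².
Reaction distance = v·t_r = 47.0000 × 1.24 = 58.280 m.
Braking distance = v²/(2a) = 47.0000² / (2 × 4.998) = 2209.000 / 9.996 = 220.988 m.
Total = 58.280 + 220.988 = 279.268 m.

Total stopping distance ≈ 279 m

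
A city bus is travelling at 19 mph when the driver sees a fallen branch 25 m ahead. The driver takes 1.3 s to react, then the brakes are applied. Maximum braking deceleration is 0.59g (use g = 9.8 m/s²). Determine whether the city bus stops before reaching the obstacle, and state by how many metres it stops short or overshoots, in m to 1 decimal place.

19 mph × 0.44704 = 8.4938 m/s.
a = 0.59 × 9.8 = 5.782 m/s².
Reaction distance = 8.4938 × 1.3 = 11.042 m.
Braking distance = v²/(2a) = 72.145 / 11.564 = 6.239 m.
Total stopping distance = 11.042 + 6.239 = 17.281 m, vs 25 m available — it stops with 25 − 17.281 = 7.719 m to spare.

Yes — it stops 7.7 m short of the obstacle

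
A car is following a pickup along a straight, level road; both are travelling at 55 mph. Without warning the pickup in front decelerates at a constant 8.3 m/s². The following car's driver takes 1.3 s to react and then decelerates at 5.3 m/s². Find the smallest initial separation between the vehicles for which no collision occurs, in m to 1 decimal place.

55 mph × 0.44704 = 24.5872 m/s.
Leader travels v²/(2a_L) = 604.530 / 16.600 = 36.417 m before stopping.
Follower covers v·t_r = 24.5872 × 1.3 = 31.963 m while reacting, then v²/(2a_F) = 604.530 / 10.600 = 57.031 m while braking, for a total of 31.963 + 57.031 = 88.994 m.
Since a_F ≤ a_L and the follower starts braking later, the follower is never slower than the leader, so the closest approach is when both have stopped.
Minimum gap = 88.994 − 36.417 = 52.577 m.

Minimum gap ≈ 52.6 m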